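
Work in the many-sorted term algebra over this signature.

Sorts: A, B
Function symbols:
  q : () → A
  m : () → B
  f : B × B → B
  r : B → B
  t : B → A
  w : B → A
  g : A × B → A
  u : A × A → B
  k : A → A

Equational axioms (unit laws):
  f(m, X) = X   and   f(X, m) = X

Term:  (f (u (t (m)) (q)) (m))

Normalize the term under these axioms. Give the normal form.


normal form = (u (t (m)) (q))

1. (f (u (t (m)) (q)) (m))  →  (u (t (m)) (q))


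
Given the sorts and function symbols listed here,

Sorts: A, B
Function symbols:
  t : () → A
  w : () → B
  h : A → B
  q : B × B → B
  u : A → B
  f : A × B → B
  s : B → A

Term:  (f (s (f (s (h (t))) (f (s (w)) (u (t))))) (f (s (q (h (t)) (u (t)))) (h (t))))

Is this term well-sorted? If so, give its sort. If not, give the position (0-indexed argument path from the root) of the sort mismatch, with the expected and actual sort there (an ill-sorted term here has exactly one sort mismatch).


          (t) : A
        (h (t)) : B
      (s (h (t))) : A
          (w) : B
        (s (w)) : A
          (t) : A
        (u (t)) : B
      (f (s (w)) (u (t))) : B
    (f (s (h (t))) (f (s (w)) (u (t)))) : B
  (s (f (s (h (t))) (f (s (w)) (u (t))))) : A
          (t) : A
        (h (t)) : B
          (t) : A
        (u (t)) : B
      (q (h (t)) (u (t))) : B
    (s (q (h (t)) (u (t)))) : A
      (t) : A
    (h (t)) : B
  (f (s (q (h (t)) (u (t)))) (h (t))) : B
(f (s (f (s (h (t))) (f (s (w)) (u (t))))) (f (s (q (h (t)) (u (t)))) (h (t)))) : B

well-sorted; sort = B


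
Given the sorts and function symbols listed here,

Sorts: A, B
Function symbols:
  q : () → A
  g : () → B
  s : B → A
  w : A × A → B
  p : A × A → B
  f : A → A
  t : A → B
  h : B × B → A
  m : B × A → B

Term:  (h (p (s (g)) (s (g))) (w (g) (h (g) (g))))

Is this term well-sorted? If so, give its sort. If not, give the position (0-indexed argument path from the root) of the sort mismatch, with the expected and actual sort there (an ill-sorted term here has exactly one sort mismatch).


      (g) : B
    (s (g)) : A
      (g) : B
    (s (g)) : A
  (p (s (g)) (s (g))) : B
    (g) : B
      (g) : B
      (g) : B
    (h (g) (g)) : A
  (w (g) (h (g) (g))) : ✗ arg 0 at [1, 0] has sort B, expected A

ill-sorted at position [1, 0]: expected A, got B


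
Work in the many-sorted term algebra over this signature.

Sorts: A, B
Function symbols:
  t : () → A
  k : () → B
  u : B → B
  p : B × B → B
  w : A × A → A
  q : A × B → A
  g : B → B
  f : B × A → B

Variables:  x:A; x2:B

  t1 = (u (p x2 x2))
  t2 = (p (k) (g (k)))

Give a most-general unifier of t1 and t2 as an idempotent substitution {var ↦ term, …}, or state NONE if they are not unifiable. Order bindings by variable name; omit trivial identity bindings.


head clash or occurs-check failure — not unifiable

NONE (not unifiable)


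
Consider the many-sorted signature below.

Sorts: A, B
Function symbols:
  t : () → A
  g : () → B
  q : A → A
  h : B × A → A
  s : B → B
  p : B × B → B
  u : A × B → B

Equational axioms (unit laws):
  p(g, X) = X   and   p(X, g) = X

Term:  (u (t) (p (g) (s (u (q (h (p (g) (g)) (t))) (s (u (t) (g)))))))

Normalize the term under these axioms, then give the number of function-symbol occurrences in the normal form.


size = 12

1. (u (t) (p (g) (s (u (q (h (p (g) (g)) (t))) (s (u (t) (g)))))))  →  (u (t) (s (u (q (h (p (g) (g)) (t))) (s (u (t) (g))))))
2. (u (t) (s (u (q (h (p (g) (g)) (t))) (s (u (t) (g))))))  →  (u (t) (s (u (q (h (g) (t))) (s (u (t) (g))))))
normal form: (u (t) (s (u (q (h (g) (t))) (s (u (t) (g))))))


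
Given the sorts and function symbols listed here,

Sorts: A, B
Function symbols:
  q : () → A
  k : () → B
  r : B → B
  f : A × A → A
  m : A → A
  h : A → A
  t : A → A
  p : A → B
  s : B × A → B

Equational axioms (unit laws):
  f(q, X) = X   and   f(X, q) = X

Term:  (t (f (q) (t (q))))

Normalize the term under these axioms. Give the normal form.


1. (t (f (q) (t (q))))  →  (t (t (q)))

normal form = (t (t (q)))


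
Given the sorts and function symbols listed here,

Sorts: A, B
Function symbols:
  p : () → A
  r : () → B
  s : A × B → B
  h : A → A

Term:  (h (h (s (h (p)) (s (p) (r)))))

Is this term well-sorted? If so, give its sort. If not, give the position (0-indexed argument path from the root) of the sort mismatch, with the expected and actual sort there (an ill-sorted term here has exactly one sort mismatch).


        (p) : A
      (h (p)) : A
        (p) : A
        (r) : B
      (s (p) (r)) : B
    (s (h (p)) (s (p) (r))) : B
  (h (s (h (p)) (s (p) (r)))) : ✗ arg 0 at [0, 0] has sort B, expected A

ill-sorted at position [0, 0]: expected A, got B


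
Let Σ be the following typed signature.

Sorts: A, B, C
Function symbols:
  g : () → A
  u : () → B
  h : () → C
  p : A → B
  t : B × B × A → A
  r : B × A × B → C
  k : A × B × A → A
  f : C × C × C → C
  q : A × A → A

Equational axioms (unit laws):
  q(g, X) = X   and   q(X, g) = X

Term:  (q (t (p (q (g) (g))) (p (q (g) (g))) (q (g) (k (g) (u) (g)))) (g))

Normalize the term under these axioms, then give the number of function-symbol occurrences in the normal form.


1. (q (t (p (q (g) (g))) (p (q (g) (g))) (q (g) (k (g) (u) (g)))) (g))  →  (t (p (q (g) (g))) (p (q (g) (g))) (q (g) (k (g) (u) (g))))
2. (t (p (q (g) (g))) (p (q (g) (g))) (q (g) (k (g) (u) (g))))  →  (t (p (g)) (p (q (g) (g))) (q (g) (k (g) (u) (g))))
3. (t (p (g)) (p (q (g) (g))) (q (g) (k (g) (u) (g))))  →  (t (p (g)) (p (g)) (q (g) (k (g) (u) (g))))
4. (t (p (g)) (p (g)) (q (g) (k (g) (u) (g))))  →  (t (p (g)) (p (g)) (k (g) (u) (g)))
normal form: (t (p (g)) (p (g)) (k (g) (u) (g)))

size = 9


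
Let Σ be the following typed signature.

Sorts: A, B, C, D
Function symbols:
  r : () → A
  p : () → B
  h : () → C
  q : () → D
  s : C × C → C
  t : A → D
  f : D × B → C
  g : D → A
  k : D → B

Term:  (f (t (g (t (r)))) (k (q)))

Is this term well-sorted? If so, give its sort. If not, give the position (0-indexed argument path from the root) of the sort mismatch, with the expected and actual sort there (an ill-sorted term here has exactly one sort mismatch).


well-sorted; sort = C

        (r) : A
      (t (r)) : D
    (g (t (r))) : A
  (t (g (t (r)))) : D
    (q) : D
  (k (q)) : B
(f (t (g (t (r)))) (k (q))) : C


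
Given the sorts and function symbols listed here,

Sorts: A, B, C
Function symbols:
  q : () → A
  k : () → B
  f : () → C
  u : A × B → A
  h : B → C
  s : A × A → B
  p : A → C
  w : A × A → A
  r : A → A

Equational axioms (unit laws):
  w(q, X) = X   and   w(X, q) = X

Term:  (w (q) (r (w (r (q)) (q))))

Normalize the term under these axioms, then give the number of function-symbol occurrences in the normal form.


1. (w (q) (r (w (r (q)) (q))))  →  (r (w (r (q)) (q)))
2. (r (w (r (q)) (q)))  →  (r (r (q)))
normal form: (r (r (q)))

size = 3


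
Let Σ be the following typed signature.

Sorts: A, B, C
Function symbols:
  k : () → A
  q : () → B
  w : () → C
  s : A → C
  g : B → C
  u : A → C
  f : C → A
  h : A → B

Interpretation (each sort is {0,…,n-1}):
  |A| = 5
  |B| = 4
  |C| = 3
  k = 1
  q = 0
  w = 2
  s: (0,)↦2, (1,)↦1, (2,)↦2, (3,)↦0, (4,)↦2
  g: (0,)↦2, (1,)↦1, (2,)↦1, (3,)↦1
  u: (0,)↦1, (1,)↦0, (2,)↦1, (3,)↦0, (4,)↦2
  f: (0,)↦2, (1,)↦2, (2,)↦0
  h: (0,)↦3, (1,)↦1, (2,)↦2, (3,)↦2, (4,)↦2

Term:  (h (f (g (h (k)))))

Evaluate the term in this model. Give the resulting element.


  k = 1
  (h (k)) = h(1,) = 1
  (g (h (k))) = g(1,) = 1
  (f (g (h (k)))) = f(1,) = 2
  (h (f (g (h (k))))) = h(2,) = 2

value = 2


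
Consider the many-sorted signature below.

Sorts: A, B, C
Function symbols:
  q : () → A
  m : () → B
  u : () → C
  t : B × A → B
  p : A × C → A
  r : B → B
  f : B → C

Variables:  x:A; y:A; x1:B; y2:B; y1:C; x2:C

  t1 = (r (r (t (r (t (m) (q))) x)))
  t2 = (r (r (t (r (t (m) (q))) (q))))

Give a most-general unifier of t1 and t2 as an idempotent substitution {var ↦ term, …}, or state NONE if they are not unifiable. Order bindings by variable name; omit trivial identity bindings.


{x ↦ (q)}


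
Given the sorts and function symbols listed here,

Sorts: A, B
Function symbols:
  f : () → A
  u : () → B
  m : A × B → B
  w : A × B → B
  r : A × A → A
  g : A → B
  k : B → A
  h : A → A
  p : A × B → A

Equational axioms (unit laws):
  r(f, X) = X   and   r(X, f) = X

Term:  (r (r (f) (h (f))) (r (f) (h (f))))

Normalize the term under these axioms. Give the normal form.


1. (r (r (f) (h (f))) (r (f) (h (f))))  →  (r (h (f)) (r (f) (h (f))))
2. (r (h (f)) (r (f) (h (f))))  →  (r (h (f)) (h (f)))

normal form = (r (h (f)) (h (f)))


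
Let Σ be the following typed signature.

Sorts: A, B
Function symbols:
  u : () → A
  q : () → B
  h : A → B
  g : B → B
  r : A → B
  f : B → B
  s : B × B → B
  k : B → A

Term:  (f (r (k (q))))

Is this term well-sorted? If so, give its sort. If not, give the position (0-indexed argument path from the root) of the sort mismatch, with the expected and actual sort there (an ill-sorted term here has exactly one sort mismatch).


well-sorted; sort = B

      (q) : B
    (k (q)) : A
  (r (k (q))) : B
(f (r (k (q)))) : B


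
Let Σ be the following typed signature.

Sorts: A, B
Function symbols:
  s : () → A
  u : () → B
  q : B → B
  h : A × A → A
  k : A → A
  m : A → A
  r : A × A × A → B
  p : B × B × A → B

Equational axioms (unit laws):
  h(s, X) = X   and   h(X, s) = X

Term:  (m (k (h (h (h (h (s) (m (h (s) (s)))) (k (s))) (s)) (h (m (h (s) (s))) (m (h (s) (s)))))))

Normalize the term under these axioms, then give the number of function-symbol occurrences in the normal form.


1. (m (k (h (h (h (h (s) (m (h (s) (s)))) (k (s))) (s)) (h (m (h (s) (s))) (m (h (s) (s)))))))  →  (m (k (h (h (h (s) (m (h (s) (s)))) (k (s))) (h (m (h (s) (s))) (m (h (s) (s)))))))
2. (m (k (h (h (h (s) (m (h (s) (s)))) (k (s))) (h (m (h (s) (s))) (m (h (s) (s)))))))  →  (m (k (h (h (m (h (s) (s))) (k (s))) (h (m (h (s) (s))) (m (h (s) (s)))))))
3. (m (k (h (h (m (h (s) (s))) (k (s))) (h (m (h (s) (s))) (m (h (s) (s)))))))  →  (m (k (h (h (m (s)) (k (s))) (h (m (h (s) (s))) (m (h (s) (s)))))))
4. (m (k (h (h (m (s)) (k (s))) (h (m (h (s) (s))) (m (h (s) (s)))))))  →  (m (k (h (h (m (s)) (k (s))) (h (m (s)) (m (h (s) (s)))))))
5. (m (k (h (h (m (s)) (k (s))) (h (m (s)) (m (h (s) (s)))))))  →  (m (k (h (h (m (s)) (k (s))) (h (m (s)) (m (s))))))
normal form: (m (k (h (h (m (s)) (k (s))) (h (m (s)) (m (s))))))

size = 13


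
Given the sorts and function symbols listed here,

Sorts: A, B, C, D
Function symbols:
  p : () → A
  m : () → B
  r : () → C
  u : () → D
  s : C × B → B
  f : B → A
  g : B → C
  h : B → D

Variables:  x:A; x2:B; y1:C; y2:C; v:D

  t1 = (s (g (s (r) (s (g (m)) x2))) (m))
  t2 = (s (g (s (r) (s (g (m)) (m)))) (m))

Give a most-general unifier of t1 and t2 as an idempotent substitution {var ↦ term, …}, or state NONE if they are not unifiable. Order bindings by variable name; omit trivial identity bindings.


{x2 ↦ (m)}


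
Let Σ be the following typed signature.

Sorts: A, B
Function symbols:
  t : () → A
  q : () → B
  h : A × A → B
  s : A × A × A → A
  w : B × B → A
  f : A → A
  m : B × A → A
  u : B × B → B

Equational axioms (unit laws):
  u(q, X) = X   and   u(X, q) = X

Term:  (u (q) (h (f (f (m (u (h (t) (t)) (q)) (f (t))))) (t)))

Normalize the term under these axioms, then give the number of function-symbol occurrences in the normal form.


size = 10

1. (u (q) (h (f (f (m (u (h (t) (t)) (q)) (f (t))))) (t)))  →  (h (f (f (m (u (h (t) (t)) (q)) (f (t))))) (t))
2. (h (f (f (m (u (h (t) (t)) (q)) (f (t))))) (t))  →  (h (f (f (m (h (t) (t)) (f (t))))) (t))
normal form: (h (f (f (m (h (t) (t)) (f (t))))) (t))


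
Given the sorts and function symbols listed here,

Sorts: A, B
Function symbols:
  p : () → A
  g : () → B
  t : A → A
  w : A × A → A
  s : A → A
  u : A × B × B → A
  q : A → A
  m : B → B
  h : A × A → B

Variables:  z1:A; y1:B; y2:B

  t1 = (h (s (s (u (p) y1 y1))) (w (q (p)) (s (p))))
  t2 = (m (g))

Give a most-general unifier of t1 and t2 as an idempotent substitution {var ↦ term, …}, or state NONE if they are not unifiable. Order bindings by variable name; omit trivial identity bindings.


NONE (not unifiable)

head clash or occurs-check failure — not unifiable


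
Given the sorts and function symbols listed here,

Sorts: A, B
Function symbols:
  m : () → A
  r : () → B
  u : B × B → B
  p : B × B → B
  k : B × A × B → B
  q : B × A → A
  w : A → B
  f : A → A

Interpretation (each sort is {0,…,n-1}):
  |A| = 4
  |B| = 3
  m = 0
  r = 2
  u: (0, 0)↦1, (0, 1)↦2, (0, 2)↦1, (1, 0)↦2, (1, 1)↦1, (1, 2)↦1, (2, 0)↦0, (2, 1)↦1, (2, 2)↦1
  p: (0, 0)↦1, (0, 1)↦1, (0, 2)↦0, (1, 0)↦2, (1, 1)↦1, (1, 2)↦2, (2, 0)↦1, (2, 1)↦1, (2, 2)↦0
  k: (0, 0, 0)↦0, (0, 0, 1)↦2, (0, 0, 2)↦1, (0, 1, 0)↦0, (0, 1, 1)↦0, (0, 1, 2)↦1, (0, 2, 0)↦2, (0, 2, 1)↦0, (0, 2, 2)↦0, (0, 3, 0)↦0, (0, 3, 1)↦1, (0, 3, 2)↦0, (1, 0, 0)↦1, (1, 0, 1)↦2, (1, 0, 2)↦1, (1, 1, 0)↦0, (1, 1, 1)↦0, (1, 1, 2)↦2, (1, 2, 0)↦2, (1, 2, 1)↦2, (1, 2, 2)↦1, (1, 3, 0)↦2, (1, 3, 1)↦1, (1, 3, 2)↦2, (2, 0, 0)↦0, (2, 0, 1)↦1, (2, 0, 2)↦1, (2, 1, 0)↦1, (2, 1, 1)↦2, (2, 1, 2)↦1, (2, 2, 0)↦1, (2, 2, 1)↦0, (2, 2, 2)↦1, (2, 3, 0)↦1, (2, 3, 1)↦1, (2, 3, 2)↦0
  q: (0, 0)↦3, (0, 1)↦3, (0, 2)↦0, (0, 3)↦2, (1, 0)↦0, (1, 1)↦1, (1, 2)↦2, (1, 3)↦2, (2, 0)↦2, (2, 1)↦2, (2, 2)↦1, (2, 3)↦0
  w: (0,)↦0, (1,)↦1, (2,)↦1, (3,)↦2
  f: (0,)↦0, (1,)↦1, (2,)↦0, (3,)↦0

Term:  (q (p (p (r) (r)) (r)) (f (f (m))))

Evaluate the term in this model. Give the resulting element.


value = 3

  r = 2
  r = 2
  (p (r) (r)) = p(2, 2) = 0
  r = 2
  (p (p (r) (r)) (r)) = p(0, 2) = 0
  m = 0
  (f (m)) = f(0,) = 0
  (f (f (m))) = f(0,) = 0
  (q (p (p (r) (r)) (r)) (f (f (m)))) = q(0, 0) = 3


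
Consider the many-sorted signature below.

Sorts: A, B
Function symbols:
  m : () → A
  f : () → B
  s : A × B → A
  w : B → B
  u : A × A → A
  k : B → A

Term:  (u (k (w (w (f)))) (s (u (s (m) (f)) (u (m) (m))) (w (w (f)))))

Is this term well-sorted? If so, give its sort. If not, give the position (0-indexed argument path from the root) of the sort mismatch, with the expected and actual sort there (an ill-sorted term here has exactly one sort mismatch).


        (f) : B
      (w (f)) : B
    (w (w (f))) : B
  (k (w (w (f)))) : A
        (m) : A
        (f) : B
      (s (m) (f)) : A
        (m) : A
        (m) : A
      (u (m) (m)) : A
    (u (s (m) (f)) (u (m) (m))) : A
        (f) : B
      (w (f)) : B
    (w (w (f))) : B
  (s (u (s (m) (f)) (u (m) (m))) (w (w (f)))) : A
(u (k (w (w (f)))) (s (u (s (m) (f)) (u (m) (m))) (w (w (f))))) : A

well-sorted; sort = A


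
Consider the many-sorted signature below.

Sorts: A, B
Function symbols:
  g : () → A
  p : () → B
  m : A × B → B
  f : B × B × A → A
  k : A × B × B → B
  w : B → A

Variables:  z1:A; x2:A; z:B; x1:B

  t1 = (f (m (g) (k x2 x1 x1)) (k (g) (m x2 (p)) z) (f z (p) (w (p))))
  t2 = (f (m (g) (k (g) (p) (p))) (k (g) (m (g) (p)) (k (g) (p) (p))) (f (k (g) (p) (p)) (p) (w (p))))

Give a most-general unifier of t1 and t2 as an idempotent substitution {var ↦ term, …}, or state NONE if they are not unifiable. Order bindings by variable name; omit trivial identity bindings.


{x1 ↦ (p), x2 ↦ (g), z ↦ (k (g) (p) (p))}


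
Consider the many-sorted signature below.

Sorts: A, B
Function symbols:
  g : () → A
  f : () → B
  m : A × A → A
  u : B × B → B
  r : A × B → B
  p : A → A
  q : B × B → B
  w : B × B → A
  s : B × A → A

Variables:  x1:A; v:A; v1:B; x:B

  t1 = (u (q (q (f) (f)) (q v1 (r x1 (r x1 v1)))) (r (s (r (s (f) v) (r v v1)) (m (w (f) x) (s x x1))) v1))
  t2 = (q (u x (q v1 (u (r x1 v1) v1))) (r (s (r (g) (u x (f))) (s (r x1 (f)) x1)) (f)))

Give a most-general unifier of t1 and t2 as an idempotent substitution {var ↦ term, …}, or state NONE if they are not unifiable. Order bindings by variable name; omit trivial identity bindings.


head clash or occurs-check failure — not unifiable

NONE (not unifiable)


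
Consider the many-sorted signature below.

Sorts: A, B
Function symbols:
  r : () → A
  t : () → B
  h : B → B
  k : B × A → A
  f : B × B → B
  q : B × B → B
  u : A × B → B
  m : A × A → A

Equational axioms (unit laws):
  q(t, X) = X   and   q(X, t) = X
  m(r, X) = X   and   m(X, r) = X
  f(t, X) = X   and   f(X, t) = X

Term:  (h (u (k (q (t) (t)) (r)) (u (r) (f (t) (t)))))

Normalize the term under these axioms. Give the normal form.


normal form = (h (u (k (t) (r)) (u (r) (t))))

1. (h (u (k (q (t) (t)) (r)) (u (r) (f (t) (t)))))  →  (h (u (k (t) (r)) (u (r) (f (t) (t)))))
2. (h (u (k (t) (r)) (u (r) (f (t) (t)))))  →  (h (u (k (t) (r)) (u (r) (t))))


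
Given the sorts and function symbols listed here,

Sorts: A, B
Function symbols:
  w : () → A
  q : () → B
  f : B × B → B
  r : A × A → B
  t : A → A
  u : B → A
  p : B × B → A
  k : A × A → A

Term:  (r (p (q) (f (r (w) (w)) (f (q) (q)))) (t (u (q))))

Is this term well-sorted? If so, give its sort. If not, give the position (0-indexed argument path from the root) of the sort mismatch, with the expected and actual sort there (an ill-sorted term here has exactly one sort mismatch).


    (q) : B
        (w) : A
        (w) : A
      (r (w) (w)) : B
        (q) : B
        (q) : B
      (f (q) (q)) : B
    (f (r (w) (w)) (f (q) (q))) : B
  (p (q) (f (r (w) (w)) (f (q) (q)))) : A
      (q) : B
    (u (q)) : A
  (t (u (q))) : A
(r (p (q) (f (r (w) (w)) (f (q) (q)))) (t (u (q)))) : B

well-sorted; sort = B


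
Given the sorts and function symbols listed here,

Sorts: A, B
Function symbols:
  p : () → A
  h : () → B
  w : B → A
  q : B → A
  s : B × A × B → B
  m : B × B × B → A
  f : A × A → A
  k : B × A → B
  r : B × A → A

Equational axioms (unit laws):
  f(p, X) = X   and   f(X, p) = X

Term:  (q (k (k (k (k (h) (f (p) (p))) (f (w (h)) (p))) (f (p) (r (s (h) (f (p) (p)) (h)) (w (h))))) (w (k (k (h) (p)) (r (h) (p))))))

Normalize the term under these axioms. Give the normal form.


normal form = (q (k (k (k (k (h) (p)) (w (h))) (r (s (h) (p) (h)) (w (h)))) (w (k (k (h) (p)) (r (h) (p))))))

1. (q (k (k (k (k (h) (f (p) (p))) (f (w (h)) (p))) (f (p) (r (s (h) (f (p) (p)) (h)) (w (h))))) (w (k (k (h) (p)) (r (h) (p))))))  →  (q (k (k (k (k (h) (p)) (f (w (h)) (p))) (f (p) (r (s (h) (f (p) (p)) (h)) (w (h))))) (w (k (k (h) (p)) (r (h) (p))))))
2. (q (k (k (k (k (h) (p)) (f (w (h)) (p))) (f (p) (r (s (h) (f (p) (p)) (h)) (w (h))))) (w (k (k (h) (p)) (r (h) (p))))))  →  (q (k (k (k (k (h) (p)) (w (h))) (f (p) (r (s (h) (f (p) (p)) (h)) (w (h))))) (w (k (k (h) (p)) (r (h) (p))))))
3. (q (k (k (k (k (h) (p)) (w (h))) (f (p) (r (s (h) (f (p) (p)) (h)) (w (h))))) (w (k (k (h) (p)) (r (h) (p))))))  →  (q (k (k (k (k (h) (p)) (w (h))) (r (s (h) (f (p) (p)) (h)) (w (h)))) (w (k (k (h) (p)) (r (h) (p))))))
4. (q (k (k (k (k (h) (p)) (w (h))) (r (s (h) (f (p) (p)) (h)) (w (h)))) (w (k (k (h) (p)) (r (h) (p))))))  →  (q (k (k (k (k (h) (p)) (w (h))) (r (s (h) (p) (h)) (w (h)))) (w (k (k (h) (p)) (r (h) (p))))))


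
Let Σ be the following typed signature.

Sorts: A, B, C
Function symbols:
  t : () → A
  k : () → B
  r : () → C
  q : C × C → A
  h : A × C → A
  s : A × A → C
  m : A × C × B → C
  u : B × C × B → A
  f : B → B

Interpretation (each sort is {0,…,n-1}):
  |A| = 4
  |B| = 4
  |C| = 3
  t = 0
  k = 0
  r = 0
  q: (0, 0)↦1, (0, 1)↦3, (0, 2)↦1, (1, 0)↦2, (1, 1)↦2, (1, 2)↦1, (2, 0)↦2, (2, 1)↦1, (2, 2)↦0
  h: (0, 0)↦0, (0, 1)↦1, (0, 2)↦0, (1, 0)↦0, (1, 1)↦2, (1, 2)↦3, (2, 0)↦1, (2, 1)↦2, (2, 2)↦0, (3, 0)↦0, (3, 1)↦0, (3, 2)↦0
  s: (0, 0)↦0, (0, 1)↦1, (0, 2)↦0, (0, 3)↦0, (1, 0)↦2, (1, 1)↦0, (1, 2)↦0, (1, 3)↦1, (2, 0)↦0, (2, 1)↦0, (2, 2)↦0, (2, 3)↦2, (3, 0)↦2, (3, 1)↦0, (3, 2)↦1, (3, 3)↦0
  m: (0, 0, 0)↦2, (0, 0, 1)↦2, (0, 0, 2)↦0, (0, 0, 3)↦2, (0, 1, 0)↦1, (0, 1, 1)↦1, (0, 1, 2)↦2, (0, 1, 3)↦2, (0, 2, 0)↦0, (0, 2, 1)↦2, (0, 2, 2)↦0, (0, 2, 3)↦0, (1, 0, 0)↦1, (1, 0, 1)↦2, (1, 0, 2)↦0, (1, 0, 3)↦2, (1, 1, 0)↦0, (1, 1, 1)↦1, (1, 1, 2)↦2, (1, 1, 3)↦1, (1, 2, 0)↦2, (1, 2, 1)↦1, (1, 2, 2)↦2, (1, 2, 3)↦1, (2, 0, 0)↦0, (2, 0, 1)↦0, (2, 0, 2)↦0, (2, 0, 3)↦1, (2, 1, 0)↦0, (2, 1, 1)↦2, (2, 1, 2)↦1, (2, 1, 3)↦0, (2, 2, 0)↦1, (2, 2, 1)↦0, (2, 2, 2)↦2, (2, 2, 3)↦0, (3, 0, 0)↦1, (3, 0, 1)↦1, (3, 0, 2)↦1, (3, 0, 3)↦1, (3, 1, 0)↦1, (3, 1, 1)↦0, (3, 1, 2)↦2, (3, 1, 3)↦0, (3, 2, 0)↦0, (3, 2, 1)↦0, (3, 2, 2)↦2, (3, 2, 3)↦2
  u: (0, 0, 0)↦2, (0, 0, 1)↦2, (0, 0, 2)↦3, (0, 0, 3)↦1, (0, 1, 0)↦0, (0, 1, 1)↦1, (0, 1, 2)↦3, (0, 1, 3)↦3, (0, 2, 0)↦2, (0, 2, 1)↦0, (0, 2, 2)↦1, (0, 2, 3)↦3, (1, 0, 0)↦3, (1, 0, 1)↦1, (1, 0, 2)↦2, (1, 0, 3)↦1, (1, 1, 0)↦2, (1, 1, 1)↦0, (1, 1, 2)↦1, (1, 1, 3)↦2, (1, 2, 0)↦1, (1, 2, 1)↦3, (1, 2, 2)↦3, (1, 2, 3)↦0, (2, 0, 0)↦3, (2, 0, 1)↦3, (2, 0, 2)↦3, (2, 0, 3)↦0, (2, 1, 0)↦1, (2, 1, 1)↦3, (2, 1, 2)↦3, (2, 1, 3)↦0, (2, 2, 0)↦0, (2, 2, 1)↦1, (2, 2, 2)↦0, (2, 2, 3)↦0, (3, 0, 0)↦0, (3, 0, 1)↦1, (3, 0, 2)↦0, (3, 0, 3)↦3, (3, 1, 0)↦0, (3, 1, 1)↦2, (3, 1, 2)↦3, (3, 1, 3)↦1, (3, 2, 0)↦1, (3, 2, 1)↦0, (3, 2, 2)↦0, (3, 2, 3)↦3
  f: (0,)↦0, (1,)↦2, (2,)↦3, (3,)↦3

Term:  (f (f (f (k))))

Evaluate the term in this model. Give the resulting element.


value = 0

  k = 0
  (f (k)) = f(0,) = 0
  (f (f (k))) = f(0,) = 0
  (f (f (f (k)))) = f(0,) = 0


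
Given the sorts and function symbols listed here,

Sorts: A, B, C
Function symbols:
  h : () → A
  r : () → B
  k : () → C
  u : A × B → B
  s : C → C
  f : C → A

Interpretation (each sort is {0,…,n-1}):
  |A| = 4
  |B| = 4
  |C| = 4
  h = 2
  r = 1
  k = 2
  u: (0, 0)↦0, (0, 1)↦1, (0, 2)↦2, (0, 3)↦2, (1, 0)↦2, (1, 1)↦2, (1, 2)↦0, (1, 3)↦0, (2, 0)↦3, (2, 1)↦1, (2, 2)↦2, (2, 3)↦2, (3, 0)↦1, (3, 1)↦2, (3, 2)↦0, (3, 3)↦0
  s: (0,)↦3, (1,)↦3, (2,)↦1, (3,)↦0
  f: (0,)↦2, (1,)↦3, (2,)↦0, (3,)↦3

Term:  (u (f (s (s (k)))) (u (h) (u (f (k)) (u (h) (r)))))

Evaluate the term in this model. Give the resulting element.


value = 2

  k = 2
  (s (k)) = s(2,) = 1
  (s (s (k))) = s(1,) = 3
  (f (s (s (k)))) = f(3,) = 3
  h = 2
  k = 2
  (f (k)) = f(2,) = 0
  h = 2
  r = 1
  (u (h) (r)) = u(2, 1) = 1
  (u (f (k)) (u (h) (r))) = u(0, 1) = 1
  (u (h) (u (f (k)) (u (h) (r)))) = u(2, 1) = 1
  (u (f (s (s (k)))) (u (h) (u (f (k)) (u (h) (r))))) = u(3, 1) = 2


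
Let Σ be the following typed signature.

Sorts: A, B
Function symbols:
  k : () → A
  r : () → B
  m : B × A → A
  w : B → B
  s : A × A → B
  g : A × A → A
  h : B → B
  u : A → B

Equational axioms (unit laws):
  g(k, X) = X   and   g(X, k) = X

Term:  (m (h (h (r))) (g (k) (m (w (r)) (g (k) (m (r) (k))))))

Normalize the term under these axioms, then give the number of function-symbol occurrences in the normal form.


1. (m (h (h (r))) (g (k) (m (w (r)) (g (k) (m (r) (k))))))  →  (m (h (h (r))) (m (w (r)) (g (k) (m (r) (k)))))
2. (m (h (h (r))) (m (w (r)) (g (k) (m (r) (k)))))  →  (m (h (h (r))) (m (w (r)) (m (r) (k))))
normal form: (m (h (h (r))) (m (w (r)) (m (r) (k))))

size = 10


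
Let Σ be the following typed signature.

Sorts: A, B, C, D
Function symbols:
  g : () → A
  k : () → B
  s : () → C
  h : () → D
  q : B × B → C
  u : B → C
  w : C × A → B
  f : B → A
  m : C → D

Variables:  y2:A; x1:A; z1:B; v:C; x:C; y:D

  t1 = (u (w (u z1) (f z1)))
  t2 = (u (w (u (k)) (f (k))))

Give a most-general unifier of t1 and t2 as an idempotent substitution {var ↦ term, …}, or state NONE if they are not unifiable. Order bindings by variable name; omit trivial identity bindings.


{z1 ↦ (k)}


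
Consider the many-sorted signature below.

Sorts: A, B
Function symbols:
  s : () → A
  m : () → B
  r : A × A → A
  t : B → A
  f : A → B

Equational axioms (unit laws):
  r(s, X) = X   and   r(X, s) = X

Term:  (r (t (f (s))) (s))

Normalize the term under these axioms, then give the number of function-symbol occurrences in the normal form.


size = 3

1. (r (t (f (s))) (s))  →  (t (f (s)))
normal form: (t (f (s)))


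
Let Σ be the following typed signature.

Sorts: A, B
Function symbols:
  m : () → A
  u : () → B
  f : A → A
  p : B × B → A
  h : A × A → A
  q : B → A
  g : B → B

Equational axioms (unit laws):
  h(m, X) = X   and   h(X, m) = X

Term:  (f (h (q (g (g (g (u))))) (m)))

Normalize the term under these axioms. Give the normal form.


normal form = (f (q (g (g (g (u))))))

1. (f (h (q (g (g (g (u))))) (m)))  →  (f (q (g (g (g (u))))))


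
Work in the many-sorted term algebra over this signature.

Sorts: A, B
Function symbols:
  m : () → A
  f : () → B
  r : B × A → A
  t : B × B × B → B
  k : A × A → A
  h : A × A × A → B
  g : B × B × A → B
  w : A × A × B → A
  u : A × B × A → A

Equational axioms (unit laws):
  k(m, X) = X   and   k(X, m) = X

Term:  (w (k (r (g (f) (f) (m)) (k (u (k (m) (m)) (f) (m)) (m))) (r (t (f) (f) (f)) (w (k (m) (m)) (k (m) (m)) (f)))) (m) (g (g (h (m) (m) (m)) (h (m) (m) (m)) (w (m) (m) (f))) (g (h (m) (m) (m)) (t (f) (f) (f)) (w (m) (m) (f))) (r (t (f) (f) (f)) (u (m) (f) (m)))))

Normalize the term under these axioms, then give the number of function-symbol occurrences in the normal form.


1. (w (k (r (g (f) (f) (m)) (k (u (k (m) (m)) (f) (m)) (m))) (r (t (f) (f) (f)) (w (k (m) (m)) (k (m) (m)) (f)))) (m) (g (g (h (m) (m) (m)) (h (m) (m) (m)) (w (m) (m) (f))) (g (h (m) (m) (m)) (t (f) (f) (f)) (w (m) (m) (f))) (r (t (f) (f) (f)) (u (m) (f) (m)))))  →  (w (k (r (g (f) (f) (m)) (u (k (m) (m)) (f) (m))) (r (t (f) (f) (f)) (w (k (m) (m)) (k (m) (m)) (f)))) (m) (g (g (h (m) (m) (m)) (h (m) (m) (m)) (w (m) (m) (f))) (g (h (m) (m) (m)) (t (f) (f) (f)) (w (m) (m) (f))) (r (t (f) (f) (f)) (u (m) (f) (m)))))
2. (w (k (r (g (f) (f) (m)) (u (k (m) (m)) (f) (m))) (r (t (f) (f) (f)) (w (k (m) (m)) (k (m) (m)) (f)))) (m) (g (g (h (m) (m) (m)) (h (m) (m) (m)) (w (m) (m) (f))) (g (h (m) (m) (m)) (t (f) (f) (f)) (w (m) (m) (f))) (r (t (f) (f) (f)) (u (m) (f) (m)))))  →  (w (k (r (g (f) (f) (m)) (u (m) (f) (m))) (r (t (f) (f) (f)) (w (k (m) (m)) (k (m) (m)) (f)))) (m) (g (g (h (m) (m) (m)) (h (m) (m) (m)) (w (m) (m) (f))) (g (h (m) (m) (m)) (t (f) (f) (f)) (w (m) (m) (f))) (r (t (f) (f) (f)) (u (m) (f) (m)))))
3. (w (k (r (g (f) (f) (m)) (u (m) (f) (m))) (r (t (f) (f) (f)) (w (k (m) (m)) (k (m) (m)) (f)))) (m) (g (g (h (m) (m) (m)) (h (m) (m) (m)) (w (m) (m) (f))) (g (h (m) (m) (m)) (t (f) (f) (f)) (w (m) (m) (f))) (r (t (f) (f) (f)) (u (m) (f) (m)))))  →  (w (k (r (g (f) (f) (m)) (u (m) (f) (m))) (r (t (f) (f) (f)) (w (m) (k (m) (m)) (f)))) (m) (g (g (h (m) (m) (m)) (h (m) (m) (m)) (w (m) (m) (f))) (g (h (m) (m) (m)) (t (f) (f) (f)) (w (m) (m) (f))) (r (t (f) (f) (f)) (u (m) (f) (m)))))
4. (w (k (r (g (f) (f) (m)) (u (m) (f) (m))) (r (t (f) (f) (f)) (w (m) (k (m) (m)) (f)))) (m) (g (g (h (m) (m) (m)) (h (m) (m) (m)) (w (m) (m) (f))) (g (h (m) (m) (m)) (t (f) (f) (f)) (w (m) (m) (f))) (r (t (f) (f) (f)) (u (m) (f) (m)))))  →  (w (k (r (g (f) (f) (m)) (u (m) (f) (m))) (r (t (f) (f) (f)) (w (m) (m) (f)))) (m) (g (g (h (m) (m) (m)) (h (m) (m) (m)) (w (m) (m) (f))) (g (h (m) (m) (m)) (t (f) (f) (f)) (w (m) (m) (f))) (r (t (f) (f) (f)) (u (m) (f) (m)))))
normal form: (w (k (r (g (f) (f) (m)) (u (m) (f) (m))) (r (t (f) (f) (f)) (w (m) (m) (f)))) (m) (g (g (h (m) (m) (m)) (h (m) (m) (m)) (w (m) (m) (f))) (g (h (m) (m) (m)) (t (f) (f) (f)) (w (m) (m) (f))) (r (t (f) (f) (f)) (u (m) (f) (m)))))

size = 57


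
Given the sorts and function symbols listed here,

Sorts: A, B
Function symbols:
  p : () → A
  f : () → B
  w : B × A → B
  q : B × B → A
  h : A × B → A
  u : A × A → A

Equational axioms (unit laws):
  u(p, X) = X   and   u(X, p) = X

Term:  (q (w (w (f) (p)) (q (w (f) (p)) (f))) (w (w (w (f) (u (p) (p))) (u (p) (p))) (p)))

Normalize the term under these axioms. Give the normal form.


normal form = (q (w (w (f) (p)) (q (w (f) (p)) (f))) (w (w (w (f) (p)) (p)) (p)))

1. (q (w (w (f) (p)) (q (w (f) (p)) (f))) (w (w (w (f) (u (p) (p))) (u (p) (p))) (p)))  →  (q (w (w (f) (p)) (q (w (f) (p)) (f))) (w (w (w (f) (p)) (u (p) (p))) (p)))
2. (q (w (w (f) (p)) (q (w (f) (p)) (f))) (w (w (w (f) (p)) (u (p) (p))) (p)))  →  (q (w (w (f) (p)) (q (w (f) (p)) (f))) (w (w (w (f) (p)) (p)) (p)))


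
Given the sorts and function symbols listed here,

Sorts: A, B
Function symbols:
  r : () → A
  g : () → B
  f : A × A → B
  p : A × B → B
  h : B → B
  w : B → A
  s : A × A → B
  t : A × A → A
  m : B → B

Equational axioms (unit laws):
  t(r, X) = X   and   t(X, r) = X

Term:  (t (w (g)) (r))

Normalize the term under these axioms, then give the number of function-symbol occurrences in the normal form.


1. (t (w (g)) (r))  →  (w (g))
normal form: (w (g))

size = 2


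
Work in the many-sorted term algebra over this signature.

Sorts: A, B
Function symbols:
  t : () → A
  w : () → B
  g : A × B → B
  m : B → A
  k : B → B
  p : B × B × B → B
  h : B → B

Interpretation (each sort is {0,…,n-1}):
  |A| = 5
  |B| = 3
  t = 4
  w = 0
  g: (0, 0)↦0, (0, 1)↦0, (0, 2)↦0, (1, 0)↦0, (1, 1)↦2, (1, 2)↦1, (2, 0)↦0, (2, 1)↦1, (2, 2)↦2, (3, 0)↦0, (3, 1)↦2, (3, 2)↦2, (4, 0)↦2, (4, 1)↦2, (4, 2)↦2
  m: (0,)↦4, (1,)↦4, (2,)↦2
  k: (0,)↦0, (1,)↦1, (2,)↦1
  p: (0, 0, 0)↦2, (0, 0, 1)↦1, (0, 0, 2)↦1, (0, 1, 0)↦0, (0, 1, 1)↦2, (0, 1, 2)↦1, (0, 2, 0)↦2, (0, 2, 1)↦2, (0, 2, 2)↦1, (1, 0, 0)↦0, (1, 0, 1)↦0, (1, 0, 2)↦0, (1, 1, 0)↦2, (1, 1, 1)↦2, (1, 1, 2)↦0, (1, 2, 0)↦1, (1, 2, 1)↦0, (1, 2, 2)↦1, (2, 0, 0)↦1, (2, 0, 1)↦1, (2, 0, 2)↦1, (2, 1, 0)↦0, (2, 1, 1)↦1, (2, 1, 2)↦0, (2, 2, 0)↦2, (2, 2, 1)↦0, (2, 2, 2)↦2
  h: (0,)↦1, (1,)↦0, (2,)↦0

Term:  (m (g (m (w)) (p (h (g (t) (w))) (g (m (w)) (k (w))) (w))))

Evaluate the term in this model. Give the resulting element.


  w = 0
  (m (w)) = m(0,) = 4
  t = 4
  w = 0
  (g (t) (w)) = g(4, 0) = 2
  (h (g (t) (w))) = h(2,) = 0
  w = 0
  (m (w)) = m(0,) = 4
  w = 0
  (k (w)) = k(0,) = 0
  (g (m (w)) (k (w))) = g(4, 0) = 2
  w = 0
  (p (h (g (t) (w))) (g (m (w)) (k (w))) (w)) = p(0, 2, 0) = 2
  (g (m (w)) (p (h (g (t) (w))) (g (m (w)) (k (w))) (w))) = g(4, 2) = 2
  (m (g (m (w)) (p (h (g (t) (w))) (g (m (w)) (k (w))) (w)))) = m(2,) = 2

value = 2


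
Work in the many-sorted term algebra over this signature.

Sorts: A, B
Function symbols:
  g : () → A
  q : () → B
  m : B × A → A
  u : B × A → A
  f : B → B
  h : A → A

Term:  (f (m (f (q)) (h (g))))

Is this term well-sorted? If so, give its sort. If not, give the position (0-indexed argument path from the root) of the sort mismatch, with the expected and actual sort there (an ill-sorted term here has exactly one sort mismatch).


ill-sorted at position [0]: expected B, got A

      (q) : B
    (f (q)) : B
      (g) : A
    (h (g)) : A
  (m (f (q)) (h (g))) : A
(f (m (f (q)) (h (g)))) : ✗ arg 0 at [0] has sort A, expected B


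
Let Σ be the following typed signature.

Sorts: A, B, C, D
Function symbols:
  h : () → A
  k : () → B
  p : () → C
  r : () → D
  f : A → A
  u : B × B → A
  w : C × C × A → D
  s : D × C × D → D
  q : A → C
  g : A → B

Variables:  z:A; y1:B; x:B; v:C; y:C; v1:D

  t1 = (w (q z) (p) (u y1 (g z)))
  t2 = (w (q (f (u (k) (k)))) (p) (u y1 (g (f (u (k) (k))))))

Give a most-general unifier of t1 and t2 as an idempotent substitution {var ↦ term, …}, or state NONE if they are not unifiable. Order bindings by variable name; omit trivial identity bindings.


{z ↦ (f (u (k) (k)))}


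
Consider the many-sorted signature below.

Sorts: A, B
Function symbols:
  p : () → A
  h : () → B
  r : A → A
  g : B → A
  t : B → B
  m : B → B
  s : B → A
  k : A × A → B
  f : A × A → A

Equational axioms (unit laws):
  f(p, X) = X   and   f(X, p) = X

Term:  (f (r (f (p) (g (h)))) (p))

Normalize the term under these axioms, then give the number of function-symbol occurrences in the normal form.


size = 3

1. (f (r (f (p) (g (h)))) (p))  →  (r (f (p) (g (h))))
2. (r (f (p) (g (h))))  →  (r (g (h)))
normal form: (r (g (h)))


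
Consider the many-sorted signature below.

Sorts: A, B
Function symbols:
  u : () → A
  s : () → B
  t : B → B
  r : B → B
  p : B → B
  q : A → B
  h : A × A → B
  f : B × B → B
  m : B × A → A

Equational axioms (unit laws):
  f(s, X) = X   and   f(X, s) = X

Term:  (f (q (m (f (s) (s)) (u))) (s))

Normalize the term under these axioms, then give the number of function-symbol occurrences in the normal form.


1. (f (q (m (f (s) (s)) (u))) (s))  →  (q (m (f (s) (s)) (u)))
2. (q (m (f (s) (s)) (u)))  →  (q (m (s) (u)))
normal form: (q (m (s) (u)))

size = 4


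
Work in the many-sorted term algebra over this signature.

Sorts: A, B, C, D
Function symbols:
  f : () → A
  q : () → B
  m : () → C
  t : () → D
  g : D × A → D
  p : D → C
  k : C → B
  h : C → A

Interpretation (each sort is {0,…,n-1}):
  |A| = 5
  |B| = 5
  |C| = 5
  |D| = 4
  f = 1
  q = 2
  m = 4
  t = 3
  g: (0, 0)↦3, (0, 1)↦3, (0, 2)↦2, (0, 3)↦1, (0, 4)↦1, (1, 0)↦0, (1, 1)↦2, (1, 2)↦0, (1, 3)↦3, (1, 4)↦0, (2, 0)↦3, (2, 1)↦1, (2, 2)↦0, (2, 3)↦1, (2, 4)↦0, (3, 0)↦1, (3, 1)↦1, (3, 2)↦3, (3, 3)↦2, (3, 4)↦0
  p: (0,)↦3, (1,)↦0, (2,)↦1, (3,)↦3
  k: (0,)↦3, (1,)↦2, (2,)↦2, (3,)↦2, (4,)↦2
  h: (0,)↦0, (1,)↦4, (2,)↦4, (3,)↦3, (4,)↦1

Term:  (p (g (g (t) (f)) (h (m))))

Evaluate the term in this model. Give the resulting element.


value = 1

  t = 3
  f = 1
  (g (t) (f)) = g(3, 1) = 1
  m = 4
  (h (m)) = h(4,) = 1
  (g (g (t) (f)) (h (m))) = g(1, 1) = 2
  (p (g (g (t) (f)) (h (m)))) = p(2,) = 1


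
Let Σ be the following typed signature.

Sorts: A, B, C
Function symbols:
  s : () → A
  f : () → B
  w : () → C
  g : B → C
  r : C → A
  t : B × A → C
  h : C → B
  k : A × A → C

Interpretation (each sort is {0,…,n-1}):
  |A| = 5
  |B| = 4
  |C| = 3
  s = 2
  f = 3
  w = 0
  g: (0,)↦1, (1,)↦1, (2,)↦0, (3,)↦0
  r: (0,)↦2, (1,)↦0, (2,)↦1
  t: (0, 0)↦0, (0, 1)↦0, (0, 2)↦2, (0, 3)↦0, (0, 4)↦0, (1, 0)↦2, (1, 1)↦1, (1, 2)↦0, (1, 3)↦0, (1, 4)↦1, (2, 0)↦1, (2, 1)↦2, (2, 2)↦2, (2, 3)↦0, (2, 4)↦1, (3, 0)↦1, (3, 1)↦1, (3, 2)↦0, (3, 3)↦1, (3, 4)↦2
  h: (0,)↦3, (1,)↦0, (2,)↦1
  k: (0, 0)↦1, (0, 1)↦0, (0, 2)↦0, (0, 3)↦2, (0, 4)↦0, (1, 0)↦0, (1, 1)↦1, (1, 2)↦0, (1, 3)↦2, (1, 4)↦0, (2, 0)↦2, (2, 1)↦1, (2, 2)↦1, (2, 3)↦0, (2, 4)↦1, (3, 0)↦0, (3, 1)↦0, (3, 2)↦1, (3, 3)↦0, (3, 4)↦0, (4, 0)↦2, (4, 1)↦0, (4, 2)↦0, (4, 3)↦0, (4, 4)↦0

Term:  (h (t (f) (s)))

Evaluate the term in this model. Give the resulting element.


  f = 3
  s = 2
  (t (f) (s)) = t(3, 2) = 0
  (h (t (f) (s))) = h(0,) = 3

value = 3


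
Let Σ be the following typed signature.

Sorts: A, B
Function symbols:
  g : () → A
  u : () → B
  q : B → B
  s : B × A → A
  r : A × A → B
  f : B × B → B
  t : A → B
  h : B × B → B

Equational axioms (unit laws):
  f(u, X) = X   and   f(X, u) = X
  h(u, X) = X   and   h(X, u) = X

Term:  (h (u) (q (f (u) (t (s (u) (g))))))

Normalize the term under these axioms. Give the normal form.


1. (h (u) (q (f (u) (t (s (u) (g))))))  →  (q (f (u) (t (s (u) (g)))))
2. (q (f (u) (t (s (u) (g)))))  →  (q (t (s (u) (g))))

normal form = (q (t (s (u) (g))))


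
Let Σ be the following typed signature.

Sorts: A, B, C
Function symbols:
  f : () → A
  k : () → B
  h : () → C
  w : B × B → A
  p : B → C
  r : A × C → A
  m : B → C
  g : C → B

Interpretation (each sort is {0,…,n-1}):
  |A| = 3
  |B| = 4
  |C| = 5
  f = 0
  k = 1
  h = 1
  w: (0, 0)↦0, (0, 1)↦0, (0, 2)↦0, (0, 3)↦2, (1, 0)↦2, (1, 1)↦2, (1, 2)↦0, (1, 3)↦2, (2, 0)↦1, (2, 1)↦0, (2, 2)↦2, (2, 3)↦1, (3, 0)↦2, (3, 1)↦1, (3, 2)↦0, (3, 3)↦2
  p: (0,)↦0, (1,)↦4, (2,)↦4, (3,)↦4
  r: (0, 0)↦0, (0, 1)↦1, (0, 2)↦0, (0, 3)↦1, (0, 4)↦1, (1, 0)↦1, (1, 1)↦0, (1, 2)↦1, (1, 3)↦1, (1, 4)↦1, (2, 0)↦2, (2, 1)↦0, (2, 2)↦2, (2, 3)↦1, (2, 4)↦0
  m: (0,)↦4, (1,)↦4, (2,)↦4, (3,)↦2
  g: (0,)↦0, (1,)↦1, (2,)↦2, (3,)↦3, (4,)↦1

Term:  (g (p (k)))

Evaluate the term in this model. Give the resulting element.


  k = 1
  (p (k)) = p(1,) = 4
  (g (p (k))) = g(4,) = 1

value = 1


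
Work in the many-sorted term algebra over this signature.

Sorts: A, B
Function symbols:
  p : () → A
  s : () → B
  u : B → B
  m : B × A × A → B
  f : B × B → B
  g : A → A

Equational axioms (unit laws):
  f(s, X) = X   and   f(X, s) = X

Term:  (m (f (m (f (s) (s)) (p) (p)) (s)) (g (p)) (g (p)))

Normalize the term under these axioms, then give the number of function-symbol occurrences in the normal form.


1. (m (f (m (f (s) (s)) (p) (p)) (s)) (g (p)) (g (p)))  →  (m (m (f (s) (s)) (p) (p)) (g (p)) (g (p)))
2. (m (m (f (s) (s)) (p) (p)) (g (p)) (g (p)))  →  (m (m (s) (p) (p)) (g (p)) (g (p)))
normal form: (m (m (s) (p) (p)) (g (p)) (g (p)))

size = 9


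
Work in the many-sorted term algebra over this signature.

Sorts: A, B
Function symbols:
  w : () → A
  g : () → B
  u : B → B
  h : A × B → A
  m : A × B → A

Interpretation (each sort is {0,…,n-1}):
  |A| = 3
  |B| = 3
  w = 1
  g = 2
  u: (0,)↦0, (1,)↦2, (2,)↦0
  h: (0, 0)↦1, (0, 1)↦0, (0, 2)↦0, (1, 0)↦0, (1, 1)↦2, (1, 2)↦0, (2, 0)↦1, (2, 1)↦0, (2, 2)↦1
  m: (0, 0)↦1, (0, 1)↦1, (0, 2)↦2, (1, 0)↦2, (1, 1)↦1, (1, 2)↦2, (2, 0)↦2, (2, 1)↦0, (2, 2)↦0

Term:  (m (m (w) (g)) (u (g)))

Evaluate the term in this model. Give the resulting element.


value = 2

  w = 1
  g = 2
  (m (w) (g)) = m(1, 2) = 2
  g = 2
  (u (g)) = u(2,) = 0
  (m (m (w) (g)) (u (g))) = m(2, 0) = 2


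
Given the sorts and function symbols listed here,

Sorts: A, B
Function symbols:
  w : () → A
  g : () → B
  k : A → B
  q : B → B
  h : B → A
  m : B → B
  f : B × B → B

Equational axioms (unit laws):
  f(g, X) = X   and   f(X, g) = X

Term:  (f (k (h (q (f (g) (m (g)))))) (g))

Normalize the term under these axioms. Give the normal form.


1. (f (k (h (q (f (g) (m (g)))))) (g))  →  (k (h (q (f (g) (m (g))))))
2. (k (h (q (f (g) (m (g))))))  →  (k (h (q (m (g)))))

normal form = (k (h (q (m (g)))))


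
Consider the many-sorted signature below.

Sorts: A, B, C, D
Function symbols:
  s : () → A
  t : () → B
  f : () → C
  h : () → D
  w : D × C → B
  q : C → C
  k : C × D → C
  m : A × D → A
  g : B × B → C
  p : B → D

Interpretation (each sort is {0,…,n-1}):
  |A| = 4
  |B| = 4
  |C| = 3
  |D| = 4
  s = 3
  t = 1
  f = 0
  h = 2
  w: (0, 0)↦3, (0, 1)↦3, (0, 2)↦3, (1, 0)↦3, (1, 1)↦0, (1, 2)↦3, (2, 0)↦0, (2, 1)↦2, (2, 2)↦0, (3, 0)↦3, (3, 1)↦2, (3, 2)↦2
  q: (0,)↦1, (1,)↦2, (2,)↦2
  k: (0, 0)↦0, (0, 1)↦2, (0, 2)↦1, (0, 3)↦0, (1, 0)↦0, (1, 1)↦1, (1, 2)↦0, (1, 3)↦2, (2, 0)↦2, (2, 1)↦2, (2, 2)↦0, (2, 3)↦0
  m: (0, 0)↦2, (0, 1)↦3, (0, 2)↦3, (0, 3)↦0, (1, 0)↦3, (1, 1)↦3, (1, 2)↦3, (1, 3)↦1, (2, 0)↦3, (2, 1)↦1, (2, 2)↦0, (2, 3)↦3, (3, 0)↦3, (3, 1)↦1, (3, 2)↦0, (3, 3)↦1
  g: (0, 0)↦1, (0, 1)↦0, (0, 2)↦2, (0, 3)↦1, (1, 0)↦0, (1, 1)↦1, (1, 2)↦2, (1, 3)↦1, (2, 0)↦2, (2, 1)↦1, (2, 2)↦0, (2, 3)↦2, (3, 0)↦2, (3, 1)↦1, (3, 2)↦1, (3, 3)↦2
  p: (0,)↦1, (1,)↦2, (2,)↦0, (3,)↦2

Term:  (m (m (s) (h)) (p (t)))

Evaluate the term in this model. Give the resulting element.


  s = 3
  h = 2
  (m (s) (h)) = m(3, 2) = 0
  t = 1
  (p (t)) = p(1,) = 2
  (m (m (s) (h)) (p (t))) = m(0, 2) = 3

value = 3
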